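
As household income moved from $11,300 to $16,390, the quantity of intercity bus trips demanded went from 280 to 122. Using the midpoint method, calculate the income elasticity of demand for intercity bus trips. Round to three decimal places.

%ΔQ = (122 − 280)/[(280+122)/2] = -158/201 ≈ -0.7861.
%ΔM = (16,390 − 11,300)/[(11,300+16,390)/2] = 5090/13845 ≈ 0.3676.
E_I = %ΔQ/%ΔM ≈ -2.138.
E_I < 0: inferior good.

-2.138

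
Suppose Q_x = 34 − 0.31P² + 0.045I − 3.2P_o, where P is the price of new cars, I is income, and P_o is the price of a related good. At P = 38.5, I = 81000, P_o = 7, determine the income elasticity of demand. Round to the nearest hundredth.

1.14

First evaluate Q_x: 34 − 0.31(38.5)² + 0.045(81000) − 3.2(7) = 34 − 459.4975 + 3645 − 22.4 = 3197.1025.
∂Q_x/∂I = +0.045, so E_I = 0.045·(81000/3197.1025) ≈ 1.14.
E_I > 1: normal good (luxury).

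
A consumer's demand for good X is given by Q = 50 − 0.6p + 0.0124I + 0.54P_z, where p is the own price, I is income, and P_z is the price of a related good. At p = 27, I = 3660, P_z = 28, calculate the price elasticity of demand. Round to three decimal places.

Evaluating quantity at (p, I, P_z) gives Q = 50 − 0.6(27) + 0.0124(3660) + 0.54(28) = 50 − 16.2 + 45.384 + 15.12 = 94.304.
∂Q/∂p = −0.6, so E_p = (−0.6)·(27/94.304) ≈ -0.172.
|E_p| < 1: demand is inelastic.

-0.172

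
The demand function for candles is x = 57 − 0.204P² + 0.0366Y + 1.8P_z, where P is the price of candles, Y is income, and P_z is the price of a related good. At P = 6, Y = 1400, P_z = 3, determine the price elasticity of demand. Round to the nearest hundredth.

-0.14

Substituting, x = 57 − 0.204(6)² + 0.0366(1400) + 1.8(3) = 57 − 7.344 + 51.24 + 5.4 = 106.296.
∂x/∂P = −2·0.204·P = -2.448, so E_p = -2.448·(6/106.296) ≈ -0.14.
|E_p| < 1: demand is inelastic.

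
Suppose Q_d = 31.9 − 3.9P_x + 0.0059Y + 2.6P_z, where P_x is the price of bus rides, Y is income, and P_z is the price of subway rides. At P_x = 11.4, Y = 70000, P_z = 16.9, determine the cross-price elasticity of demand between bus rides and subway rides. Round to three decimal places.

0.099

Q_d = 31.9 − 3.9(11.4) + 0.0059(70000) + 2.6(16.9) = 31.9 − 44.46 + 413 + 43.94 = 444.38.
∂Q_d/∂P_z = +2.6, so E_xy = 2.6·(16.9/444.38) ≈ 0.099.
E_xy > 0: the goods are substitutes.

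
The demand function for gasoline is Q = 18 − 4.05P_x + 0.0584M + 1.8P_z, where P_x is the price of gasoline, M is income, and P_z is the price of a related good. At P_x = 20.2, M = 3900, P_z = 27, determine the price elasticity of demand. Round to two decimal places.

-0.38

Evaluating quantity at (P_x, M, P_z) gives Q = 18 − 4.05(20.2) + 0.0584(3900) + 1.8(27) = 18 − 81.81 + 227.76 + 48.6 = 212.55.
∂Q/∂P_x = −4.05, so E_p = (−4.05)·(20.2/212.55) ≈ -0.38.
|E_p| < 1: demand is inelastic.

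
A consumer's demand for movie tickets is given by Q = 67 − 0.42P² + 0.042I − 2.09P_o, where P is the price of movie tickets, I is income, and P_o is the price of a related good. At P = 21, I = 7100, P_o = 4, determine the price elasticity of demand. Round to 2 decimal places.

-2.16

Substituting, Q = 67 − 0.42(21)² + 0.042(7100) − 2.09(4) = 67 − 185.22 + 298.2 − 8.36 = 171.62.
∂Q/∂P = −2·0.42·P = -17.64, so E_p = -17.64·(21/171.62) ≈ -2.16.
|E_p| > 1: demand is elastic.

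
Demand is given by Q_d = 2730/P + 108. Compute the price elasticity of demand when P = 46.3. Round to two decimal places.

-0.35

At P = 46.3, Q_d = 166.9633.
dQ_d/dP = −2730/P² = −1.2735.
Point elasticity E = (dQ_d/dP)·(P/Q_d) = -1.2735 × 46.3/166.9633 ≈ -0.35.
|E| < 1, so demand is inelastic at this price.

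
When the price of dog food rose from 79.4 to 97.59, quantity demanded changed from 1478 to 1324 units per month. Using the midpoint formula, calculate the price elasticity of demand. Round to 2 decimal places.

-0.53

%Δq = (1324 − 1478)/[(1478 + 1324)/2] = -154/1401 ≈ -0.1099.
%Δp = (97.59 − 79.4)/[(79.4 + 97.59)/2] = 18.19/88.495 ≈ 0.2055.
Arc elasticity E = %Δq/%Δp ≈ -0.1099/0.2055 ≈ -0.53.
|E| < 1: demand is inelastic over this range.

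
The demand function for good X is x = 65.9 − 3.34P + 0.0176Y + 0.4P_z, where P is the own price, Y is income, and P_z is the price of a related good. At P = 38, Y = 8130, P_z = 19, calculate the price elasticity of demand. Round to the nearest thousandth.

-1.415

First evaluate x: 65.9 − 3.34(38) + 0.0176(8130) + 0.4(19) = 65.9 − 126.92 + 143.088 + 7.6 = 89.668.
∂x/∂P = −3.34, so E_p = (−3.34)·(38/89.668) ≈ -1.415.
|E_p| > 1: demand is elastic.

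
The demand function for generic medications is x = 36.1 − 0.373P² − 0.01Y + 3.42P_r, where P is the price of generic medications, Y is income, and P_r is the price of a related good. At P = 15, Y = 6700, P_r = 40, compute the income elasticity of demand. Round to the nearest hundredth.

Substituting, x = 36.1 − 0.373(15)² − 0.01(6700) + 3.42(40) = 36.1 − 83.925 − 67 + 136.8 = 21.975.
∂x/∂Y = −0.01, so E_I = -0.01·(6700/21.975) ≈ -3.05.
E_I < 0: inferior good.

-3.05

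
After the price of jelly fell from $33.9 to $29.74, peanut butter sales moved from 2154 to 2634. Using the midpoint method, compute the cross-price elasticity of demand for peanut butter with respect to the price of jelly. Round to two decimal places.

%ΔQ_x = (2634 − 2154)/[(2154+2634)/2] = 480/2394 ≈ 0.2005.
%ΔP_y = (29.74 − 33.9)/[(33.9+29.74)/2] ≈ -0.1307.
E_xy = 0.2005/-0.1307 ≈ -1.53.
E_xy < 0, so peanut butter and jelly are complements.

-1.53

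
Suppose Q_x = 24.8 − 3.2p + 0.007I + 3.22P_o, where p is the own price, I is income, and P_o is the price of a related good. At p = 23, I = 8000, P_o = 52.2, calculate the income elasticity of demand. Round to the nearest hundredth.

Q_x = 24.8 − 3.2(23) + 0.007(8000) + 3.22(52.2) = 24.8 − 73.6 + 56 + 168.084 = 175.284.
∂Q_x/∂I = +0.007, so E_I = 0.007·(8000/175.284) ≈ 0.32.
E_I ∈ (0,1): normal good (necessity).

0.32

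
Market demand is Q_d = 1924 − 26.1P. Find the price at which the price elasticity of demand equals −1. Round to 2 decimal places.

For linear demand Q_d = a − bP, E = −bP/(a − bP). |E| = 1 ⇒ bP = a − bP ⇒ P = a/(2b).
P = 1924/(2·26.1) ≈ 36.86.

36.86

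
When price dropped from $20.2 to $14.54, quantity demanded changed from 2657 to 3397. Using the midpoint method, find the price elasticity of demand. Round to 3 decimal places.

-0.750

%ΔQ = (3397 − 2657)/[(2657 + 3397)/2] = 740/3027 ≈ 0.2445.
%Δp = (14.54 − 20.2)/[(20.2 + 14.54)/2] = -5.66/17.37 ≈ -0.3258.
Arc elasticity E = %ΔQ/%Δp ≈ 0.2445/-0.3258 ≈ -0.750.
|E| < 1: demand is inelastic over this range.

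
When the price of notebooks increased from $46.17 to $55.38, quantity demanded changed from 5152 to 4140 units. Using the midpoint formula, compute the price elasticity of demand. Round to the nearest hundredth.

%ΔQ = (4140 − 5152)/[(5152 + 4140)/2] = -1012/4646 ≈ -0.2178.
%ΔP = (55.38 − 46.17)/[(46.17 + 55.38)/2] = 9.21/50.775 ≈ 0.1814.
Arc elasticity E = %ΔQ/%ΔP ≈ -0.2178/0.1814 ≈ -1.20.
|E| > 1: demand is elastic over this range.

-1.20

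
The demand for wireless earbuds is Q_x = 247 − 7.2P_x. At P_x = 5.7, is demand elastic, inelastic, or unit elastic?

At P_x = 5.7, Q_x = 205.96.
dQ_x/dP_x = −7.2.
Point elasticity E = (dQ_x/dP_x)·(P_x/Q_x) = -7.2 × 5.7/205.96 ≈ -0.199.
|E| ≈ 0.199 < 1, so demand is inelastic.

inelastic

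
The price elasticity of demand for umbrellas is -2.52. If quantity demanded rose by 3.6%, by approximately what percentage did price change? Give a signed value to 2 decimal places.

%ΔQ ≈ E × %ΔP ⇒ %ΔP = %ΔQ / E = (3.6%)/(-2.52) ≈ -1.43%.

-1.43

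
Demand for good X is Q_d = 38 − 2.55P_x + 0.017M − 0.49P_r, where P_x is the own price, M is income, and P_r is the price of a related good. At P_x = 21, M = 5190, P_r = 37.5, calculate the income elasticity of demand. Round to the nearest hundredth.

Substituting, Q_d = 38 − 2.55(21) + 0.017(5190) − 0.49(37.5) = 38 − 53.55 + 88.23 − 18.375 = 54.305.
∂Q_d/∂M = +0.017, so E_I = 0.017·(5190/54.305) ≈ 1.62.
E_I > 1: normal good (luxury).

1.62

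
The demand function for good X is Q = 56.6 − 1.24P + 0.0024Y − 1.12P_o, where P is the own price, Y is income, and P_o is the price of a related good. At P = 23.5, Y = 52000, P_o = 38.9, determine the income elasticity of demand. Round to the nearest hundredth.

1.15

Q = 56.6 − 1.24(23.5) + 0.0024(52000) − 1.12(38.9) = 56.6 − 29.14 + 124.8 − 43.568 = 108.692.
∂Q/∂Y = +0.0024, so E_I = 0.0024·(52000/108.692) ≈ 1.15.
E_I > 1: normal good (luxury).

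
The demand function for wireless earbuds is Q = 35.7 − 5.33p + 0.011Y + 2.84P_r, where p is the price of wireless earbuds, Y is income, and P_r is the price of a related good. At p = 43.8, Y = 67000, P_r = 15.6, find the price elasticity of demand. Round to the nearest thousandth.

-0.400

At the given point, Q = 35.7 − 5.33(43.8) + 0.011(67000) + 2.84(15.6) = 35.7 − 233.454 + 737 + 44.304 = 583.55.
∂Q/∂p = −5.33, so E_p = (−5.33)·(43.8/583.55) ≈ -0.400.
|E_p| < 1: demand is inelastic.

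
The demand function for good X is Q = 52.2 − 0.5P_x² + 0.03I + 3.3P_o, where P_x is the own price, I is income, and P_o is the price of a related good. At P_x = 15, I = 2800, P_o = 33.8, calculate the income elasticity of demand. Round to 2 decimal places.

0.62

Evaluating quantity at (P_x, I, P_o) gives Q = 52.2 − 0.5(15)² + 0.03(2800) + 3.3(33.8) = 52.2 − 112.5 + 84 + 111.54 = 135.24.
∂Q/∂I = +0.03, so E_I = 0.03·(2800/135.24) ≈ 0.62.
E_I ∈ (0,1): normal good (necessity).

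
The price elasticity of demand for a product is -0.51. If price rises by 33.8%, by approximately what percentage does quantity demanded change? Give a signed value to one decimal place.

-17.2

%ΔQ ≈ E × %ΔP = (-0.51) × (33.8%) ≈ -17.2%.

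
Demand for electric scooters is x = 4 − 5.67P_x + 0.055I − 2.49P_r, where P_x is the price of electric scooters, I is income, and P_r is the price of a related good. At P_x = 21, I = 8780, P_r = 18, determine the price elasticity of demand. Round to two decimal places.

x = 4 − 5.67(21) + 0.055(8780) − 2.49(18) = 4 − 119.07 + 482.9 − 44.82 = 323.01.
∂x/∂P_x = −5.67, so E_p = (−5.67)·(21/323.01) ≈ -0.37.
|E_p| < 1: demand is inelastic.

-0.37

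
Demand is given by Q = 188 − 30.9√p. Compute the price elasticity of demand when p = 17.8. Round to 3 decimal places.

-1.131

At p = 17.8, Q = 57.6328.
dQ/dp = −30.9/(2√p) = −30.9/(2·4.219).
Point elasticity E = (dQ/dp)·(p/Q) = -3.662 × 17.8/57.6328 ≈ -1.131.
|E| > 1, so demand is elastic at this price.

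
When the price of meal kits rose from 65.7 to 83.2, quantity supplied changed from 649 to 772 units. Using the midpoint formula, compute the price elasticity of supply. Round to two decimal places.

0.74

%Δq = (772 − 649)/[(649 + 772)/2] = 123/710.5 ≈ 0.1731.
%ΔP = (83.2 − 65.7)/[(65.7 + 83.2)/2] = 17.5/74.45 ≈ 0.2351.
Arc elasticity E = %Δq/%ΔP ≈ 0.1731/0.2351 ≈ 0.74.
|E| < 1: supply is inelastic over this range.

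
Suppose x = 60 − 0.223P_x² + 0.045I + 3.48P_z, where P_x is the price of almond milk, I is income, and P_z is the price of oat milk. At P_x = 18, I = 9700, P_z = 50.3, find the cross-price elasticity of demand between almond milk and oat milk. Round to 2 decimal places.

At the given point, x = 60 − 0.223(18)² + 0.045(9700) + 3.48(50.3) = 60 − 72.252 + 436.5 + 175.044 = 599.292.
∂x/∂P_z = +3.48, so E_xy = 3.48·(50.3/599.292) ≈ 0.29.
E_xy > 0: the goods are substitutes.

0.29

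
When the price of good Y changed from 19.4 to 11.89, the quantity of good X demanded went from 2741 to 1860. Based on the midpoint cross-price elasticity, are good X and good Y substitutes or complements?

%ΔQ_x = (1860 − 2741)/[(2741+1860)/2] = -881/2300.5 ≈ -0.3830.
%ΔP_y = (11.89 − 19.4)/[(19.4+11.89)/2] ≈ -0.4800.
E_xy = -0.3830/-0.4800 ≈ 0.798.
E_xy > 0, so the goods are substitutes.

substitutes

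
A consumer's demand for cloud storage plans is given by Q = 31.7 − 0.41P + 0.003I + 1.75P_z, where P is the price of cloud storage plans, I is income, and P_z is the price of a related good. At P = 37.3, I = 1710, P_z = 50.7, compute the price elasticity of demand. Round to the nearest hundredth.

Substituting, Q = 31.7 − 0.41(37.3) + 0.003(1710) + 1.75(50.7) = 31.7 − 15.293 + 5.13 + 88.725 = 110.262.
∂Q/∂P = −0.41, so E_p = (−0.41)·(37.3/110.262) ≈ -0.14.
|E_p| < 1: demand is inelastic.

-0.14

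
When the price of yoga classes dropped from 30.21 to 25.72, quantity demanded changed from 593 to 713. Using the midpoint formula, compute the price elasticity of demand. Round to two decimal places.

-1.14

%ΔQ = (713 − 593)/[(593 + 713)/2] = 120/653 ≈ 0.1838.
%ΔP = (25.72 − 30.21)/[(30.21 + 25.72)/2] = -4.49/27.965 ≈ -0.1606.
Arc elasticity E = %ΔQ/%ΔP ≈ 0.1838/-0.1606 ≈ -1.14.
|E| > 1: demand is elastic over this range.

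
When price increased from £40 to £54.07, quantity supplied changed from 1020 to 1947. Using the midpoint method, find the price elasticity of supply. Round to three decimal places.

2.089

%Δq = (1947 − 1020)/[(1020 + 1947)/2] = 927/1483.5 ≈ 0.6249.
%ΔP = (54.07 − 40)/[(40 + 54.07)/2] = 14.07/47.035 ≈ 0.2991.
Arc elasticity E = %Δq/%ΔP ≈ 0.6249/0.2991 ≈ 2.089.
|E| > 1: supply is elastic over this range.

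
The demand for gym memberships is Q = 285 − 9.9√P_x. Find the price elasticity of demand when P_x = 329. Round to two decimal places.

-0.85

At P_x = 329, Q = 105.4303.
dQ/dP_x = −9.9/(2√P_x) = −9.9/(2·18.1384).
Point elasticity E = (dQ/dP_x)·(P_x/Q) = -0.2729 × 329/105.4303 ≈ -0.85.
|E| < 1, so demand is inelastic at this price.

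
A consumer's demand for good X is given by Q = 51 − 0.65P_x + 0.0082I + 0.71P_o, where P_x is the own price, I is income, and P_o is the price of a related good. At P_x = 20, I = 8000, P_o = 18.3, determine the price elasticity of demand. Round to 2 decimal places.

-0.11

First evaluate Q: 51 − 0.65(20) + 0.0082(8000) + 0.71(18.3) = 51 − 13 + 65.6 + 12.993 = 116.593.
∂Q/∂P_x = −0.65, so E_p = (−0.65)·(20/116.593) ≈ -0.11.
|E_p| < 1: demand is inelastic.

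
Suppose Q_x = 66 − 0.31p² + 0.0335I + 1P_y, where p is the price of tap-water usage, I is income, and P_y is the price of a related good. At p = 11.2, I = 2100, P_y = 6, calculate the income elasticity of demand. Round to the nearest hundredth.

0.68

At the given point, Q_x = 66 − 0.31(11.2)² + 0.0335(2100) + 1(6) = 66 − 38.8864 + 70.35 + 6 = 103.4636.
∂Q_x/∂I = +0.0335, so E_I = 0.0335·(2100/103.4636) ≈ 0.68.
E_I ∈ (0,1): normal good (necessity).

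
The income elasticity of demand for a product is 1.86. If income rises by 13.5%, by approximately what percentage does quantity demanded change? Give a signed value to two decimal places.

%ΔQ ≈ E × %ΔI = (1.86) × (13.5%) = 25.11%.

25.11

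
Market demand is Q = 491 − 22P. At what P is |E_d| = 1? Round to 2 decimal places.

11.16

For linear demand Q = a − bP, E = −bP/(a − bP). |E| = 1 ⇒ bP = a − bP ⇒ P = a/(2b).
P = 491/(2·22) ≈ 11.16.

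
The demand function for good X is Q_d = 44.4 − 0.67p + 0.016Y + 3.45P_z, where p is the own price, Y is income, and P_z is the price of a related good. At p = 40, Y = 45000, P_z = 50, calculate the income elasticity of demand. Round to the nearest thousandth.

0.791

At the given point, Q_d = 44.4 − 0.67(40) + 0.016(45000) + 3.45(50) = 44.4 − 26.8 + 720 + 172.5 = 910.1.
∂Q_d/∂Y = +0.016, so E_I = 0.016·(45000/910.1) ≈ 0.791.
E_I ∈ (0,1): normal good (necessity).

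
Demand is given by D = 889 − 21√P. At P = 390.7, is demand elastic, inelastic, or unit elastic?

inelastic

At P = 390.7, D = 473.9112.
dD/dP = −21/(2√P) = −21/(2·19.7661).
Point elasticity E = (dD/dP)·(P/D) = -0.5312 × 390.7/473.9112 ≈ -0.438.
|E| ≈ 0.438 < 1, so demand is inelastic.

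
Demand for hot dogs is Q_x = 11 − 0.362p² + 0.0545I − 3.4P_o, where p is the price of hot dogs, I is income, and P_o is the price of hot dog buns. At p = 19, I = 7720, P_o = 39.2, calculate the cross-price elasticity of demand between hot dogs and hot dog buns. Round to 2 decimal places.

At the given point, Q_x = 11 − 0.362(19)² + 0.0545(7720) − 3.4(39.2) = 11 − 130.682 + 420.74 − 133.28 = 167.778.
∂Q_x/∂P_o = −3.4, so E_xy = -3.4·(39.2/167.778) ≈ -0.79.
E_xy < 0: the goods are complements.

-0.79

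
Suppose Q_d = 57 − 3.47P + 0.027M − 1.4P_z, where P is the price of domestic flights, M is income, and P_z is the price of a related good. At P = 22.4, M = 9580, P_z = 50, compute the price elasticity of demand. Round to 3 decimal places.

-0.463

Evaluating quantity at (P, M, P_z) gives Q_d = 57 − 3.47(22.4) + 0.027(9580) − 1.4(50) = 57 − 77.728 + 258.66 − 70 = 167.932.
∂Q_d/∂P = −3.47, so E_p = (−3.47)·(22.4/167.932) ≈ -0.463.
|E_p| < 1: demand is inelastic.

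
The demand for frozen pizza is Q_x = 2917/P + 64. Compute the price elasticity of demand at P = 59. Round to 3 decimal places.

At P = 59, Q_x = 113.4407.
dQ_x/dP = −2917/P² = −0.838.
Point elasticity E = (dQ_x/dP)·(P/Q_x) = -0.838 × 59/113.4407 ≈ -0.436.
|E| < 1, so demand is inelastic at this price.

-0.436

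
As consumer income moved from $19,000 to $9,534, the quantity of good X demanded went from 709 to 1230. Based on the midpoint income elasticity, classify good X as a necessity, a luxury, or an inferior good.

inferior

%ΔQ = (1230 − 709)/[(709+1230)/2] = 521/969.5 ≈ 0.5374.
%ΔY = (9,534 − 19,000)/[(19,000+9,534)/2] = -9466/14267 ≈ -0.6635.
E_I = %ΔQ/%ΔY ≈ -0.810.
E_I < 0: inferior good.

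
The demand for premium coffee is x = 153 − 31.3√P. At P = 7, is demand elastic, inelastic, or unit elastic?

At P = 7, x = 70.188.
dx/dP = −31.3/(2√P) = −31.3/(2·2.6458).
Point elasticity E = (dx/dP)·(P/x) = -5.9151 × 7/70.188 ≈ -0.590.
|E| ≈ 0.590 < 1, so demand is inelastic.

inelastic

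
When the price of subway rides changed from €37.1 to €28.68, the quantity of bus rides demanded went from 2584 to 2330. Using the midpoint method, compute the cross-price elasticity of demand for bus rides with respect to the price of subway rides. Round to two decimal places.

%ΔQ_x = (2330 − 2584)/[(2584+2330)/2] = -254/2457 ≈ -0.1034.
%ΔP_y = (28.68 − 37.1)/[(37.1+28.68)/2] ≈ -0.2560.
E_xy = -0.1034/-0.2560 ≈ 0.40.
E_xy > 0, so bus rides and subway rides are substitutes.

0.40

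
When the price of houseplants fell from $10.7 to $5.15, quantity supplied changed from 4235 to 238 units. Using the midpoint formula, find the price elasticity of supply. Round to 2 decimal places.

2.55

%ΔQ = (238 − 4235)/[(4235 + 238)/2] = -3997/2236.5 ≈ -1.7872.
%Δp = (5.15 − 10.7)/[(10.7 + 5.15)/2] = -5.55/7.925 ≈ -0.7003.
Arc elasticity E = %ΔQ/%Δp ≈ -1.7872/-0.7003 ≈ 2.55.
|E| > 1: supply is elastic over this range.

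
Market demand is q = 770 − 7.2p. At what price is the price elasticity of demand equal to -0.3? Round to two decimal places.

Set −bp/(a − bp) = −0.3 ⇒ bp = 0.3(a − bp) ⇒ bp(1+0.3) = 0.3·a.
p = 0.3·770/(7.2·1.3) ≈ 24.68.

24.68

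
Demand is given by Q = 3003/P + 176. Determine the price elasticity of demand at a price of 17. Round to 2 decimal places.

At P = 17, Q = 352.6471.
dQ/dP = −3003/P² = −10.391.
Point elasticity E = (dQ/dP)·(P/Q) = -10.391 × 17/352.6471 ≈ -0.50.
|E| < 1, so demand is inelastic at this price.

-0.50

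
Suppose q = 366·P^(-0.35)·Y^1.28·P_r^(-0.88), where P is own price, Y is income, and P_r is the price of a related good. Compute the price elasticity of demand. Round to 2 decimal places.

For a Cobb–Douglas (constant-elasticity) form q = A·P^α·…, the elasticity with respect to P equals the exponent α at every point.
Here the exponent on P is -0.35, so the price elasticity of demand is -0.35.

-0.35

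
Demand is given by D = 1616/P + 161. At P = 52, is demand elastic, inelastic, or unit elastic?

inelastic

At P = 52, D = 192.0769.
dD/dP = −1616/P² = −0.5976.
Point elasticity E = (dD/dP)·(P/D) = -0.5976 × 52/192.0769 ≈ -0.162.
|E| ≈ 0.162 < 1, so demand is inelastic.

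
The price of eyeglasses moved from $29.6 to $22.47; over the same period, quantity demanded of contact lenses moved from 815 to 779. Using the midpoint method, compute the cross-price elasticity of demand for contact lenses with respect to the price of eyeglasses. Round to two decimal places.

%ΔQ_x = (779 − 815)/[(815+779)/2] = -36/797 ≈ -0.0452.
%ΔP_y = (22.47 − 29.6)/[(29.6+22.47)/2] ≈ -0.2739.
E_xy = -0.0452/-0.2739 ≈ 0.16.
E_xy > 0, so contact lenses and eyeglasses are substitutes.

0.16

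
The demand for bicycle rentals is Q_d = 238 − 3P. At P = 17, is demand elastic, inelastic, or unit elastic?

inelastic

At P = 17, Q_d = 187.
dQ_d/dP = −3.
Point elasticity E = (dQ_d/dP)·(P/Q_d) = -3 × 17/187 ≈ -0.273.
|E| ≈ 0.273 < 1, so demand is inelastic.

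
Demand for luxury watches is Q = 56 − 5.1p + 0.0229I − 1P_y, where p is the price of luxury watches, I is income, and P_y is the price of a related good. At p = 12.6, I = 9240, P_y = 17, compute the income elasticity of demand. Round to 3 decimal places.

Evaluating quantity at (p, I, P_y) gives Q = 56 − 5.1(12.6) + 0.0229(9240) − 1(17) = 56 − 64.26 + 211.596 − 17 = 186.336.
∂Q/∂I = +0.0229, so E_I = 0.0229·(9240/186.336) ≈ 1.136.
E_I > 1: normal good (luxury).

1.136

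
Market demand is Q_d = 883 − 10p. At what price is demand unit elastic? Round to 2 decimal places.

44.15

For linear demand Q_d = a − bp, E = −bp/(a − bp). |E| = 1 ⇒ bp = a − bp ⇒ p = a/(2b).
p = 883/(2·10) = 44.15.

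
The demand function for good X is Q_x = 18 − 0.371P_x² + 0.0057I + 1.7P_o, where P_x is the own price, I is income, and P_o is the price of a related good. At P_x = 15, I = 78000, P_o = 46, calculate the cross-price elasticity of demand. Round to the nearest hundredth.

At the given point, Q_x = 18 − 0.371(15)² + 0.0057(78000) + 1.7(46) = 18 − 83.475 + 444.6 + 78.2 = 457.325.
∂Q_x/∂P_o = +1.7, so E_xy = 1.7·(46/457.325) ≈ 0.17.
E_xy > 0: the goods are substitutes.

0.17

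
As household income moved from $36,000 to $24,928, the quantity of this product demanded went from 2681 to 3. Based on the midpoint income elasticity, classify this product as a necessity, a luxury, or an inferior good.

luxury

%ΔQ = (3 − 2681)/[(2681+3)/2] = -2678/1342 ≈ -1.9955.
%ΔM = (24,928 − 36,000)/[(36,000+24,928)/2] = -11072/30464 ≈ -0.3634.
E_I = %ΔQ/%ΔM ≈ 5.491.
E_I > 1: normal good (luxury).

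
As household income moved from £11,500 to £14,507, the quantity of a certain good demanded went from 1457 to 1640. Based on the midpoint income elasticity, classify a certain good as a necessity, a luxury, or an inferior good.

%ΔQ = (1640 − 1457)/[(1457+1640)/2] = 183/1548.5 ≈ 0.1182.
%ΔI = (14,507 − 11,500)/[(11,500+14,507)/2] = 3007/13003.5 ≈ 0.2312.
E_I = %ΔQ/%ΔI ≈ 0.511.
E_I ∈ (0,1): normal good (necessity).

necessity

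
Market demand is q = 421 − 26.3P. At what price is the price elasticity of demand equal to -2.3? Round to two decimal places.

Set −bP/(a − bP) = −2.3 ⇒ bP = 2.3(a − bP) ⇒ bP(1+2.3) = 2.3·a.
P = 2.3·421/(26.3·3.3) ≈ 11.16.

11.16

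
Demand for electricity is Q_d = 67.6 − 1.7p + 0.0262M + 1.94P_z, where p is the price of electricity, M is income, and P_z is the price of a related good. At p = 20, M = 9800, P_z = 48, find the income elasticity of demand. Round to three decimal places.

0.670

At the given point, Q_d = 67.6 − 1.7(20) + 0.0262(9800) + 1.94(48) = 67.6 − 34 + 256.76 + 93.12 = 383.48.
∂Q_d/∂M = +0.0262, so E_I = 0.0262·(9800/383.48) ≈ 0.670.
E_I ∈ (0,1): normal good (necessity).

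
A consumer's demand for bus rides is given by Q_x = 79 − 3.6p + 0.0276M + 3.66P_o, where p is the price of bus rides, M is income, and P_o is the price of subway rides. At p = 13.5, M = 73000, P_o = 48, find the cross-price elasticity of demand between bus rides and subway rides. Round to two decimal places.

0.08

Evaluating quantity at (p, M, P_o) gives Q_x = 79 − 3.6(13.5) + 0.0276(73000) + 3.66(48) = 79 − 48.6 + 2014.8 + 175.68 = 2220.88.
∂Q_x/∂P_o = +3.66, so E_xy = 3.66·(48/2220.88) ≈ 0.08.
E_xy > 0: the goods are substitutes.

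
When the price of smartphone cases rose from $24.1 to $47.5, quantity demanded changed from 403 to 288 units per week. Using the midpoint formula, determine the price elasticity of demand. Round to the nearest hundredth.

-0.51

%ΔQ = (288 − 403)/[(403 + 288)/2] = -115/345.5 ≈ -0.3329.
%ΔP = (47.5 − 24.1)/[(24.1 + 47.5)/2] = 23.4/35.8 ≈ 0.6536.
Arc elasticity E = %ΔQ/%ΔP ≈ -0.3329/0.6536 ≈ -0.51.
|E| < 1: demand is inelastic over this range.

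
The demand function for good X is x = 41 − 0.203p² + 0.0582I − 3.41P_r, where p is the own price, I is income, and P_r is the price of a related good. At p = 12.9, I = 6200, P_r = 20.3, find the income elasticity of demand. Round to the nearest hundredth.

1.21

x = 41 − 0.203(12.9)² + 0.0582(6200) − 3.41(20.3) = 41 − 33.7812 + 360.84 − 69.223 = 298.8358.
∂x/∂I = +0.0582, so E_I = 0.0582·(6200/298.8358) ≈ 1.21.
E_I > 1: normal good (luxury).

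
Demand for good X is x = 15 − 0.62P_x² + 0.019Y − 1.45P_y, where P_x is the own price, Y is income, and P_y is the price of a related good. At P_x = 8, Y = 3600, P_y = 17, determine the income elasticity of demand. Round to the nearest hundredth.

3.59

Substituting, x = 15 − 0.62(8)² + 0.019(3600) − 1.45(17) = 15 − 39.68 + 68.4 − 24.65 = 19.07.
∂x/∂Y = +0.019, so E_I = 0.019·(3600/19.07) ≈ 3.59.
E_I > 1: normal good (luxury).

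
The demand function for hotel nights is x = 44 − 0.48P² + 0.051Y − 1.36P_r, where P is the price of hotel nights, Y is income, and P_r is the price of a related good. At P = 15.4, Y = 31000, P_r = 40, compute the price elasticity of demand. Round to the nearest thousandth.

-0.156

x = 44 − 0.48(15.4)² + 0.051(31000) − 1.36(40) = 44 − 113.8368 + 1581 − 54.4 = 1456.7632.
∂x/∂P = −2·0.48·P = -14.784, so E_p = -14.784·(15.4/1456.7632) ≈ -0.156.
|E_p| < 1: demand is inelastic.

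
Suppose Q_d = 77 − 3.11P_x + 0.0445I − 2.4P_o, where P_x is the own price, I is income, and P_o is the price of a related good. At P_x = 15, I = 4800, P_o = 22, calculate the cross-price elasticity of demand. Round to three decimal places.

-0.276

Substituting, Q_d = 77 − 3.11(15) + 0.0445(4800) − 2.4(22) = 77 − 46.65 + 213.6 − 52.8 = 191.15.
∂Q_d/∂P_o = −2.4, so E_xy = -2.4·(22/191.15) ≈ -0.276.
E_xy < 0: the goods are complements.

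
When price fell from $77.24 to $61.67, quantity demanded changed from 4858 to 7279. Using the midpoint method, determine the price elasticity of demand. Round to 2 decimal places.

%Δq = (7279 − 4858)/[(4858 + 7279)/2] = 2421/6068.5 ≈ 0.3989.
%ΔP = (61.67 − 77.24)/[(77.24 + 61.67)/2] = -15.57/69.455 ≈ -0.2242.
Arc elasticity E = %Δq/%ΔP ≈ 0.3989/-0.2242 ≈ -1.78.
|E| > 1: demand is elastic over this range.

-1.78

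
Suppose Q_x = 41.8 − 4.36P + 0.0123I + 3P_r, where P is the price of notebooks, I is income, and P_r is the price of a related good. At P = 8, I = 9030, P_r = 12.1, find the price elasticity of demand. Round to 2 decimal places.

At the given point, Q_x = 41.8 − 4.36(8) + 0.0123(9030) + 3(12.1) = 41.8 − 34.88 + 111.069 + 36.3 = 154.289.
∂Q_x/∂P = −4.36, so E_p = (−4.36)·(8/154.289) ≈ -0.23.
|E_p| < 1: demand is inelastic.

-0.23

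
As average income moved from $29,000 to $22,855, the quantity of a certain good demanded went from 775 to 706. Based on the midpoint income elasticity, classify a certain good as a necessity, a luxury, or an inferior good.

necessity

%ΔQ = (706 − 775)/[(775+706)/2] = -69/740.5 ≈ -0.0932.
%ΔI = (22,855 − 29,000)/[(29,000+22,855)/2] = -6145/25927.5 ≈ -0.2370.
E_I = %ΔQ/%ΔI ≈ 0.393.
E_I ∈ (0,1): normal good (necessity).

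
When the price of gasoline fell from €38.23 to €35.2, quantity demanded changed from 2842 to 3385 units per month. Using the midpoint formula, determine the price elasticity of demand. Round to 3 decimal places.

%ΔQ = (3385 − 2842)/[(2842 + 3385)/2] = 543/3113.5 ≈ 0.1744.
%Δp = (35.2 − 38.23)/[(38.23 + 35.2)/2] = -3.03/36.715 ≈ -0.0825.
Arc elasticity E = %ΔQ/%Δp ≈ 0.1744/-0.0825 ≈ -2.113.
|E| > 1: demand is elastic over this range.

-2.113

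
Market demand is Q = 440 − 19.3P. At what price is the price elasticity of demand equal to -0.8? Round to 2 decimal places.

10.13

Set −bP/(a − bP) = −0.8 ⇒ bP = 0.8(a − bP) ⇒ bP(1+0.8) = 0.8·a.
P = 0.8·440/(19.3·1.8) ≈ 10.13.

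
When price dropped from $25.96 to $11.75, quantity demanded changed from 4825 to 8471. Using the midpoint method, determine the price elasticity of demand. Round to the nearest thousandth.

-0.728

%Δq = (8471 − 4825)/[(4825 + 8471)/2] = 3646/6648 ≈ 0.5484.
%ΔP = (11.75 − 25.96)/[(25.96 + 11.75)/2] = -14.21/18.855 ≈ -0.7536.
Arc elasticity E = %Δq/%ΔP ≈ 0.5484/-0.7536 ≈ -0.728.
|E| < 1: demand is inelastic over this range.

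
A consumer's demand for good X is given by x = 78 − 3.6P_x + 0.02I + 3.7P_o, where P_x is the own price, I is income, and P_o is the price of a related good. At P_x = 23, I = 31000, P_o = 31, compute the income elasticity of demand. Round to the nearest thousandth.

First evaluate x: 78 − 3.6(23) + 0.02(31000) + 3.7(31) = 78 − 82.8 + 620 + 114.7 = 729.9.
∂x/∂I = +0.02, so E_I = 0.02·(31000/729.9) ≈ 0.849.
E_I ∈ (0,1): normal good (necessity).

0.849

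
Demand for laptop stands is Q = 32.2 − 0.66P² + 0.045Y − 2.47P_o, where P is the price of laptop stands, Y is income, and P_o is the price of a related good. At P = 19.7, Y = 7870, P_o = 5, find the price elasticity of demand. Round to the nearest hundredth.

-4.35

Substituting, Q = 32.2 − 0.66(19.7)² + 0.045(7870) − 2.47(5) = 32.2 − 256.1394 + 354.15 − 12.35 = 117.8606.
∂Q/∂P = −2·0.66·P = -26.004, so E_p = -26.004·(19.7/117.8606) ≈ -4.35.
|E_p| > 1: demand is elastic.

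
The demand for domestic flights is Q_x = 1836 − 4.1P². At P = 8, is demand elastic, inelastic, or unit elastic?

inelastic

At P = 8, Q_x = 1573.6.
dQ_x/dP = −2·4.1·P = −65.6.
Point elasticity E = (dQ_x/dP)·(P/Q_x) = -65.6 × 8/1573.6 ≈ -0.334.
|E| ≈ 0.334 < 1, so demand is inelastic.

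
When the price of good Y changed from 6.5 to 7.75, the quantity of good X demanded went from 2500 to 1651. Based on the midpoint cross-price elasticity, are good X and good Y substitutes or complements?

%ΔQ_x = (1651 − 2500)/[(2500+1651)/2] = -849/2075.5 ≈ -0.4091.
%ΔP_y = (7.75 − 6.5)/[(6.5+7.75)/2] ≈ 0.1754.
E_xy = -0.4091/0.1754 ≈ -2.332.
E_xy < 0, so the goods are complements.

complements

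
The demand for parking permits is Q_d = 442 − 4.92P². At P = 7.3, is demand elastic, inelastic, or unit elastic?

elastic

At P = 7.3, Q_d = 179.8132.
dQ_d/dP = −2·4.92·P = −71.832.
Point elasticity E = (dQ_d/dP)·(P/Q_d) = -71.832 × 7.3/179.8132 ≈ -2.916.
|E| ≈ 2.916 > 1, so demand is elastic.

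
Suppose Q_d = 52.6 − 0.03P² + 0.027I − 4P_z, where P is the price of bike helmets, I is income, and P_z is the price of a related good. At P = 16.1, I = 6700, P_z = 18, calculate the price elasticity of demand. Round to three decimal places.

-0.101

Q_d = 52.6 − 0.03(16.1)² + 0.027(6700) − 4(18) = 52.6 − 7.7763 + 180.9 − 72 = 153.7237.
∂Q_d/∂P = −2·0.03·P = -0.966, so E_p = -0.966·(16.1/153.7237) ≈ -0.101.
|E_p| < 1: demand is inelastic.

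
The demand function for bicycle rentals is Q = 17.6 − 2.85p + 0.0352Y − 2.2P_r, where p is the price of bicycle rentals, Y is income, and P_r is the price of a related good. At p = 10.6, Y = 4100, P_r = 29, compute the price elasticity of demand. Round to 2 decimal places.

-0.44

First evaluate Q: 17.6 − 2.85(10.6) + 0.0352(4100) − 2.2(29) = 17.6 − 30.21 + 144.32 − 63.8 = 67.91.
∂Q/∂p = −2.85, so E_p = (−2.85)·(10.6/67.91) ≈ -0.44.
|E_p| < 1: demand is inelastic.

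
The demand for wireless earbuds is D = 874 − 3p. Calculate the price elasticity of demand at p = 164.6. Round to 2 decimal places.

-1.30

At p = 164.6, D = 380.2.
dD/dp = −3.
Point elasticity E = (dD/dp)·(p/D) = -3 × 164.6/380.2 ≈ -1.30.
|E| > 1, so demand is elastic at this price.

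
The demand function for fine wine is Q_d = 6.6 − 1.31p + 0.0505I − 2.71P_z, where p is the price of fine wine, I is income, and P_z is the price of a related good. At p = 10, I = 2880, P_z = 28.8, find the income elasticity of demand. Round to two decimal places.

2.39

Substituting, Q_d = 6.6 − 1.31(10) + 0.0505(2880) − 2.71(28.8) = 6.6 − 13.1 + 145.44 − 78.048 = 60.892.
∂Q_d/∂I = +0.0505, so E_I = 0.0505·(2880/60.892) ≈ 2.39.
E_I > 1: normal good (luxury).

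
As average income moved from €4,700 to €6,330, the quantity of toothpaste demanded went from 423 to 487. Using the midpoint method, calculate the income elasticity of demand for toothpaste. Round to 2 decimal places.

0.48

%ΔQ = (487 − 423)/[(423+487)/2] = 64/455 ≈ 0.1407.
%ΔM = (6,330 − 4,700)/[(4,700+6,330)/2] = 1630/5515 ≈ 0.2956.
E_I = %ΔQ/%ΔM ≈ 0.48.
E_I ∈ (0,1): normal good (necessity).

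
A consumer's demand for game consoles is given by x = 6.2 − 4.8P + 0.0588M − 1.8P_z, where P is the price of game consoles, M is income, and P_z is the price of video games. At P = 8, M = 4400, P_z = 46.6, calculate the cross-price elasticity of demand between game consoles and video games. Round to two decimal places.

-0.59

Substituting, x = 6.2 − 4.8(8) + 0.0588(4400) − 1.8(46.6) = 6.2 − 38.4 + 258.72 − 83.88 = 142.64.
∂x/∂P_z = −1.8, so E_xy = -1.8·(46.6/142.64) ≈ -0.59.
E_xy < 0: the goods are complements.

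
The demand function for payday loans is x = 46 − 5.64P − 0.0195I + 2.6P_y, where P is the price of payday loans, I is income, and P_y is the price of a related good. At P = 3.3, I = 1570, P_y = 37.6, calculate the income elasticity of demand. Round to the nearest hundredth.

x = 46 − 5.64(3.3) − 0.0195(1570) + 2.6(37.6) = 46 − 18.612 − 30.615 + 97.76 = 94.533.
∂x/∂I = −0.0195, so E_I = -0.0195·(1570/94.533) ≈ -0.32.
E_I < 0: inferior good.

-0.32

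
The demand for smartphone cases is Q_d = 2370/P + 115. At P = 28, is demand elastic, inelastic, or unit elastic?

At P = 28, Q_d = 199.6429.
dQ_d/dP = −2370/P² = −3.023.
Point elasticity E = (dQ_d/dP)·(P/Q_d) = -3.023 × 28/199.6429 ≈ -0.424.
|E| ≈ 0.424 < 1, so demand is inelastic.

inelastic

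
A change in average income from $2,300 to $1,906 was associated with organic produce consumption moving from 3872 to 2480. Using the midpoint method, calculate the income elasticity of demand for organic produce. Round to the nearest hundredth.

2.34

%ΔQ = (2480 − 3872)/[(3872+2480)/2] = -1392/3176 ≈ -0.4383.
%ΔM = (1,906 − 2,300)/[(2,300+1,906)/2] = -394/2103 ≈ -0.1874.
E_I = %ΔQ/%ΔM ≈ 2.34.
E_I > 1: normal good (luxury).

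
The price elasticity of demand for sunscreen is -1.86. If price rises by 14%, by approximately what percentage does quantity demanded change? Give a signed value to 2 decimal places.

-26.04

%ΔQ ≈ E × %ΔP = (-1.86) × (14%) = -26.04%.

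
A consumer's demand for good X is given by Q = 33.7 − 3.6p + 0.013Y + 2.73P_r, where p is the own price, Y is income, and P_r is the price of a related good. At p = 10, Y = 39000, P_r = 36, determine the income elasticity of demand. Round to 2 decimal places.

0.84

Evaluating quantity at (p, Y, P_r) gives Q = 33.7 − 3.6(10) + 0.013(39000) + 2.73(36) = 33.7 − 36 + 507 + 98.28 = 602.98.
∂Q/∂Y = +0.013, so E_I = 0.013·(39000/602.98) ≈ 0.84.
E_I ∈ (0,1): normal good (necessity).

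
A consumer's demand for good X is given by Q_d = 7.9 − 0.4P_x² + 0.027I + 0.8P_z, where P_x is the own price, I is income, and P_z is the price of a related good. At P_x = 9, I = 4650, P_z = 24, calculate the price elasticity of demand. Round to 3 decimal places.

Substituting, Q_d = 7.9 − 0.4(9)² + 0.027(4650) + 0.8(24) = 7.9 − 32.4 + 125.55 + 19.2 = 120.25.
∂Q_d/∂P_x = −2·0.4·P_x = -7.2, so E_p = -7.2·(9/120.25) ≈ -0.539.
|E_p| < 1: demand is inelastic.

-0.539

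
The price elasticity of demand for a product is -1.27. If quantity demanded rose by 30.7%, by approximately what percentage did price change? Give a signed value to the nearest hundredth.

-24.17

%ΔQ ≈ E × %ΔP ⇒ %ΔP = %ΔQ / E = (30.7%)/(-1.27) ≈ -24.17%.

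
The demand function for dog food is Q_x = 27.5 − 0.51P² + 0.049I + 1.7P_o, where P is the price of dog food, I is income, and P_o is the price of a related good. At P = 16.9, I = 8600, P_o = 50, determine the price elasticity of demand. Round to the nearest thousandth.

Substituting, Q_x = 27.5 − 0.51(16.9)² + 0.049(8600) + 1.7(50) = 27.5 − 145.6611 + 421.4 + 85 = 388.2389.
∂Q_x/∂P = −2·0.51·P = -17.238, so E_p = -17.238·(16.9/388.2389) ≈ -0.750.
|E_p| < 1: demand is inelastic.

-0.750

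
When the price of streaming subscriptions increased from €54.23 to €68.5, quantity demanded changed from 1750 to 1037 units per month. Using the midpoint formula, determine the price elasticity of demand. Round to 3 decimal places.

-2.200

%ΔQ = (1037 − 1750)/[(1750 + 1037)/2] = -713/1393.5 ≈ -0.5117.
%ΔP = (68.5 − 54.23)/[(54.23 + 68.5)/2] = 14.27/61.365 ≈ 0.2325.
Arc elasticity E = %ΔQ/%ΔP ≈ -0.5117/0.2325 ≈ -2.200.
|E| > 1: demand is elastic over this range.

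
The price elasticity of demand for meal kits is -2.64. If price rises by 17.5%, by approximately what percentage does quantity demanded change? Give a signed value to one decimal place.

-46.2

%ΔQ ≈ E × %ΔP = (-2.64) × (17.5%) = -46.2%.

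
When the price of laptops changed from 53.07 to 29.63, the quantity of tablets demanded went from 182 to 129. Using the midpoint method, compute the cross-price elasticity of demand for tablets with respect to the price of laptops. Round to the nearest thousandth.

0.601

%ΔQ_x = (129 − 182)/[(182+129)/2] = -53/155.5 ≈ -0.3408.
%ΔP_y = (29.63 − 53.07)/[(53.07+29.63)/2] ≈ -0.5669.
E_xy = -0.3408/-0.5669 ≈ 0.601.
E_xy > 0, so tablets and laptops are substitutes.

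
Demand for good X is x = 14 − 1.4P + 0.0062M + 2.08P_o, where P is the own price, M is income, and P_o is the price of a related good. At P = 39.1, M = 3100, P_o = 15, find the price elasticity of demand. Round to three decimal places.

At the given point, x = 14 − 1.4(39.1) + 0.0062(3100) + 2.08(15) = 14 − 54.74 + 19.22 + 31.2 = 9.68.
∂x/∂P = −1.4, so E_p = (−1.4)·(39.1/9.68) ≈ -5.655.
|E_p| > 1: demand is elastic.

-5.655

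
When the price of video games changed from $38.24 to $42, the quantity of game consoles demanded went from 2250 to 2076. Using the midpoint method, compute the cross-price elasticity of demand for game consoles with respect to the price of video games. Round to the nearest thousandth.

-0.858

%ΔQ_x = (2076 − 2250)/[(2250+2076)/2] = -174/2163 ≈ -0.0804.
%ΔP_y = (42 − 38.24)/[(38.24+42)/2] ≈ 0.0937.
E_xy = -0.0804/0.0937 ≈ -0.858.
E_xy < 0, so game consoles and video games are complements.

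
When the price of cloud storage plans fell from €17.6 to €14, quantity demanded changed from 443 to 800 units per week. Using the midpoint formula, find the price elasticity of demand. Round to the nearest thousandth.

-2.521

%ΔQ = (800 − 443)/[(443 + 800)/2] = 357/621.5 ≈ 0.5744.
%Δp = (14 − 17.6)/[(17.6 + 14)/2] = -3.6/15.8 ≈ -0.2278.
Arc elasticity E = %ΔQ/%Δp ≈ 0.5744/-0.2278 ≈ -2.521.
|E| > 1: demand is elastic over this range.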